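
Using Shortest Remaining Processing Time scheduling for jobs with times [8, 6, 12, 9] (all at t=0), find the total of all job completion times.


Since all jobs arrive at t=0, SRPT equals SPT ordering.
SPT order: [6, 8, 9, 12]
Completion times:
  Job 1: p=6, C=6
  Job 2: p=8, C=14
  Job 3: p=9, C=23
  Job 4: p=12, C=35
Total completion time = 6 + 14 + 23 + 35 = 78

78


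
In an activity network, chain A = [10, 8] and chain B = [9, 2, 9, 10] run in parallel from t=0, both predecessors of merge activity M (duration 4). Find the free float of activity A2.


ES(A2) = sum of predecessors on chain A = 10
EF(A2) = ES + duration = 10 + 8 = 18
Successor of A2 is M. ES(M) = max(sum(A), sum(B)) = max(18, 30) = 30
Free float = ES(successor) - EF(current) = 30 - 18 = 12

12


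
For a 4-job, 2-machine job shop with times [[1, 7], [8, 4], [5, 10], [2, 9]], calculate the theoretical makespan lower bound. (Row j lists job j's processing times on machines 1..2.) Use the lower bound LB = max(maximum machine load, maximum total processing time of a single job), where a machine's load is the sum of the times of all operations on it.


Machine loads:
  Machine 1: 1 + 8 + 5 + 2 = 16
  Machine 2: 7 + 4 + 10 + 9 = 30
Max machine load = 30
Job totals:
  Job 1: 8
  Job 2: 12
  Job 3: 15
  Job 4: 11
Max job total = 15
Lower bound = max(30, 15) = 30

30


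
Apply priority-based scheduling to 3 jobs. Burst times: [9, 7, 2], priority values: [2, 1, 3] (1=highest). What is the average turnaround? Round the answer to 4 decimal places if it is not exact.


Sort by priority (ascending = highest first):
Order: [(1, 7), (2, 9), (3, 2)]
Completion times:
  Priority 1, burst=7, C=7
  Priority 2, burst=9, C=16
  Priority 3, burst=2, C=18
Average turnaround = 41/3 = 13.6667

13.6667


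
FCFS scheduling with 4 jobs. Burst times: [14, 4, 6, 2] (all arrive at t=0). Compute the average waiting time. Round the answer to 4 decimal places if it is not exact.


FCFS order (as given): [14, 4, 6, 2]
Waiting times:
  Job 1: wait = 0
  Job 2: wait = 14
  Job 3: wait = 18
  Job 4: wait = 24
Sum of waiting times = 56
Average waiting time = 56/4 = 14.0

14.0


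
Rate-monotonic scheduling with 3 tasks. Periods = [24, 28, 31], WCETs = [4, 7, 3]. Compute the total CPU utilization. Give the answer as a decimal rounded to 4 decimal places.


Compute individual utilizations (exact fractions):
  Task 1: C/T = 4/24 = 1/6 (approx. 0.1667)
  Task 2: C/T = 7/28 = 1/4 (approx. 0.25)
  Task 3: C/T = 3/31 (approx. 0.0968)
Total utilization U = 1/6 + 1/4 + 3/31 = 191/372
Rounded to 4 decimal places: U = 0.5134
RM (Liu & Layland) bound for 3 tasks = 0.779763; compare with U = 191/372 (approx. 0.513441)
U <= bound, so schedulable by RM sufficient condition.

0.5134


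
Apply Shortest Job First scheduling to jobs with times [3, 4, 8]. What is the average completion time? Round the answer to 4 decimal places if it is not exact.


SJF order (ascending): [3, 4, 8]
Completion times:
  Job 1: burst=3, C=3
  Job 2: burst=4, C=7
  Job 3: burst=8, C=15
Average completion = 25/3 = 8.3333

8.3333


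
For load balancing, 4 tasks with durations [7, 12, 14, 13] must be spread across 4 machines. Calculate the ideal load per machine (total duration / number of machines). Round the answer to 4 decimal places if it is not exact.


Total processing time = 7 + 12 + 14 + 13 = 46
Number of machines = 4
Ideal balanced load = 46 / 4 = 11.5

11.5


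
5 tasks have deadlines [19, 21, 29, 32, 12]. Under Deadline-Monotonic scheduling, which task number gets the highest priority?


Sort tasks by relative deadline (ascending):
  Task 5: deadline = 12
  Task 1: deadline = 19
  Task 2: deadline = 21
  Task 3: deadline = 29
  Task 4: deadline = 32
Priority order (highest first): [5, 1, 2, 3, 4]
Highest priority task = 5

5


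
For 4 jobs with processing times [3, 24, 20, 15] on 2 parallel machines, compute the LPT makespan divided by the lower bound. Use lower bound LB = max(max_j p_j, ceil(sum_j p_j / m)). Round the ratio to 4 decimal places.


LPT order: [24, 20, 15, 3]
Machine loads after assignment: [27, 35]
LPT makespan = 35
Lower bound = max(max_job, ceil(total/2)) = max(24, 31) = 31
Ratio = 35 / 31 = 1.129

1.129


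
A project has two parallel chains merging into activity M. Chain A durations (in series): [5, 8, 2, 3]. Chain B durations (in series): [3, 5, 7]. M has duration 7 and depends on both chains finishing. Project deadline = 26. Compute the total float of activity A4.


Forward pass: ES(A4) = sum of predecessors on chain A = 15
EF = ES + duration = 15 + 3 = 18
Backward pass: LF(M) = deadline = 26; LS(M) = 26 - 7 = 19
LF(A4) = LS(M) - sum(successors on chain A) = 19 - 0 = 19
LS = LF - duration = 19 - 3 = 16
Total float = LS - ES = 16 - 15 = 1

1


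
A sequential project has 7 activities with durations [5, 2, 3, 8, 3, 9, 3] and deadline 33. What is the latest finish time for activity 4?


LF(activity 4) = deadline - sum of successor durations
Successors: activities 5 through 7 with durations [3, 9, 3]
Sum of successor durations = 15
LF = 33 - 15 = 18

18


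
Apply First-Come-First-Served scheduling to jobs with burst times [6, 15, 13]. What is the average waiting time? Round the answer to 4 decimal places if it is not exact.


FCFS order (as given): [6, 15, 13]
Waiting times:
  Job 1: wait = 0
  Job 2: wait = 6
  Job 3: wait = 21
Sum of waiting times = 27
Average waiting time = 27/3 = 9.0

9.0


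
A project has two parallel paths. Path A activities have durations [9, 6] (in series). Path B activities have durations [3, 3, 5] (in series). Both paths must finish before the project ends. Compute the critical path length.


Path A total = 9 + 6 = 15
Path B total = 3 + 3 + 5 = 11
Critical path = longest path = max(15, 11) = 15

15


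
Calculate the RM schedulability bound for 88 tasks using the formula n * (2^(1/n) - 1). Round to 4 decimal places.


Compute 2^(1/88) = 1.0079077751
Subtract 1: 1.0079077751 - 1 = 0.0079077751
Multiply by n: 88 * 0.0079077751 = 0.6958842088
Round to 4 dp: 0.6959

0.6959


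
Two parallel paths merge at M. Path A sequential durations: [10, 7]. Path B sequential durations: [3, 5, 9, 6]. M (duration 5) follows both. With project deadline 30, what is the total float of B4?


Forward pass: ES(B4) = sum of predecessors on chain B = 17
EF = ES + duration = 17 + 6 = 23
Backward pass: LF(M) = deadline = 30; LS(M) = 30 - 5 = 25
LF(B4) = LS(M) - sum(successors on chain B) = 25 - 0 = 25
LS = LF - duration = 25 - 6 = 19
Total float = LS - ES = 19 - 17 = 2

2


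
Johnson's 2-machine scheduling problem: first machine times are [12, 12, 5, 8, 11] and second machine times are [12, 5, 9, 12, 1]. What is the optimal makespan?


Apply Johnson's rule:
  Group 1 (a <= b): [(3, 5, 9), (4, 8, 12), (1, 12, 12)]
  Group 2 (a > b): [(2, 12, 5), (5, 11, 1)]
Optimal job order: [3, 4, 1, 2, 5]
Schedule:
  Job 3: M1 done at 5, M2 done at 14
  Job 4: M1 done at 13, M2 done at 26
  Job 1: M1 done at 25, M2 done at 38
  Job 2: M1 done at 37, M2 done at 43
  Job 5: M1 done at 48, M2 done at 49
Makespan = 49

49


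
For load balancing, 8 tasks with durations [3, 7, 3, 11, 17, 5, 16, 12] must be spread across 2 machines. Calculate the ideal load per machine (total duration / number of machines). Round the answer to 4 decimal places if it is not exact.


Total processing time = 3 + 7 + 3 + 11 + 17 + 5 + 16 + 12 = 74
Number of machines = 2
Ideal balanced load = 74 / 2 = 37.0

37.0


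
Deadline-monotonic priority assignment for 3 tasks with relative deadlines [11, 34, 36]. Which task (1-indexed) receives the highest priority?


Sort tasks by relative deadline (ascending):
  Task 1: deadline = 11
  Task 2: deadline = 34
  Task 3: deadline = 36
Priority order (highest first): [1, 2, 3]
Highest priority task = 1

1


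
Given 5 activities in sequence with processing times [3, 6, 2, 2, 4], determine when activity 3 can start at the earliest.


Activity 3 starts after activities 1 through 2 complete.
Predecessor durations: [3, 6]
ES = 3 + 6 = 9

9


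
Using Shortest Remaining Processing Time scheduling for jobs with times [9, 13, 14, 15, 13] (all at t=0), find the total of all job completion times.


Since all jobs arrive at t=0, SRPT equals SPT ordering.
SPT order: [9, 13, 13, 14, 15]
Completion times:
  Job 1: p=9, C=9
  Job 2: p=13, C=22
  Job 3: p=13, C=35
  Job 4: p=14, C=49
  Job 5: p=15, C=64
Total completion time = 9 + 22 + 35 + 49 + 64 = 179

179


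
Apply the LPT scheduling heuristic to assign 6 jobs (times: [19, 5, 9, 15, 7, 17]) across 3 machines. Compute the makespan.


Sort jobs in decreasing order (LPT): [19, 17, 15, 9, 7, 5]
Assign each job to the least loaded machine:
  Machine 1: jobs [19, 5], load = 24
  Machine 2: jobs [17, 7], load = 24
  Machine 3: jobs [15, 9], load = 24
Makespan = max load = 24

24


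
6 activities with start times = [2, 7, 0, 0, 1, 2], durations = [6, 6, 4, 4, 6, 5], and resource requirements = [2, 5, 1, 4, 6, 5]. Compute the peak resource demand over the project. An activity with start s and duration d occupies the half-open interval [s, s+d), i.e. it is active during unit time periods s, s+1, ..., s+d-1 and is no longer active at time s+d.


Each activity i is active on [start_i, start_i + duration_i).
Compute total resource usage per time slot:
  t=0: active resources = [1, 4], total = 5
  t=1: active resources = [1, 4, 6], total = 11
  t=2: active resources = [2, 1, 4, 6, 5], total = 18
  t=3: active resources = [2, 1, 4, 6, 5], total = 18
  t=4: active resources = [2, 6, 5], total = 13
  t=5: active resources = [2, 6, 5], total = 13
  t=6: active resources = [2, 6, 5], total = 13
  t=7: active resources = [2, 5], total = 7
  t=8: active resources = [5], total = 5
  t=9: active resources = [5], total = 5
  t=10: active resources = [5], total = 5
  t=11: active resources = [5], total = 5
  t=12: active resources = [5], total = 5
Peak resource demand = 18

18


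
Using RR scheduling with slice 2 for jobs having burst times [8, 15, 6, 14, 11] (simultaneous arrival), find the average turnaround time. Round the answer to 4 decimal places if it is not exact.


Time quantum = 2
Execution trace:
  J1 runs 2 units, time = 2
  J2 runs 2 units, time = 4
  J3 runs 2 units, time = 6
  J4 runs 2 units, time = 8
  J5 runs 2 units, time = 10
  J1 runs 2 units, time = 12
  J2 runs 2 units, time = 14
  J3 runs 2 units, time = 16
  J4 runs 2 units, time = 18
  J5 runs 2 units, time = 20
  J1 runs 2 units, time = 22
  J2 runs 2 units, time = 24
  J3 runs 2 units, time = 26
  J4 runs 2 units, time = 28
  J5 runs 2 units, time = 30
  J1 runs 2 units, time = 32
  J2 runs 2 units, time = 34
  J4 runs 2 units, time = 36
  J5 runs 2 units, time = 38
  J2 runs 2 units, time = 40
  J4 runs 2 units, time = 42
  J5 runs 2 units, time = 44
  J2 runs 2 units, time = 46
  J4 runs 2 units, time = 48
  J5 runs 1 units, time = 49
  J2 runs 2 units, time = 51
  J4 runs 2 units, time = 53
  J2 runs 1 units, time = 54
Finish times: [32, 54, 26, 53, 49]
Average turnaround = 214/5 = 42.8

42.8


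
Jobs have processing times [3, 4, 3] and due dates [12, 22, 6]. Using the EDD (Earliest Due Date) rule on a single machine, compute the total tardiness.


Sort by due date (EDD order): [(3, 6), (3, 12), (4, 22)]
Compute completion times and tardiness:
  Job 1: p=3, d=6, C=3, tardiness=max(0,3-6)=0
  Job 2: p=3, d=12, C=6, tardiness=max(0,6-12)=0
  Job 3: p=4, d=22, C=10, tardiness=max(0,10-22)=0
Total tardiness = 0

0


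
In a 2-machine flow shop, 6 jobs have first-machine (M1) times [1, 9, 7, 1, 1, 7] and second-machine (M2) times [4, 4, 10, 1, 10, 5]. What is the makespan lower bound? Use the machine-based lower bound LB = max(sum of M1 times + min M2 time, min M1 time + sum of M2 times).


LB1 = sum(M1 times) + min(M2 times) = 26 + 1 = 27
LB2 = min(M1 times) + sum(M2 times) = 1 + 34 = 35
Lower bound = max(LB1, LB2) = max(27, 35) = 35

35


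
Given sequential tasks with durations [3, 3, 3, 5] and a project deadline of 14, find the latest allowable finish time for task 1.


LF(activity 1) = deadline - sum of successor durations
Successors: activities 2 through 4 with durations [3, 3, 5]
Sum of successor durations = 11
LF = 14 - 11 = 3

3


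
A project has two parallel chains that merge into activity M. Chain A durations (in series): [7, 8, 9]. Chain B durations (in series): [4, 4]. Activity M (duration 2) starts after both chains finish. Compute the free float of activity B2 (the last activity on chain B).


ES(B2) = sum of predecessors on chain B = 4
EF(B2) = ES + duration = 4 + 4 = 8
Successor of B2 is M. ES(M) = max(sum(A), sum(B)) = max(24, 8) = 24
Free float = ES(successor) - EF(current) = 24 - 8 = 16

16


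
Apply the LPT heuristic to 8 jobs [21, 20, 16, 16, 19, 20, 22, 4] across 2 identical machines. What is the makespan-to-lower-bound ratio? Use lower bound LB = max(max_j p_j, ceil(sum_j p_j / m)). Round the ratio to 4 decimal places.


LPT order: [22, 21, 20, 20, 19, 16, 16, 4]
Machine loads after assignment: [74, 64]
LPT makespan = 74
Lower bound = max(max_job, ceil(total/2)) = max(22, 69) = 69
Ratio = 74 / 69 = 1.0725

1.0725


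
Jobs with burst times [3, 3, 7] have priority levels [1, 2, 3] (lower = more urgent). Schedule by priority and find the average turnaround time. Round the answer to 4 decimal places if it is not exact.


Sort by priority (ascending = highest first):
Order: [(1, 3), (2, 3), (3, 7)]
Completion times:
  Priority 1, burst=3, C=3
  Priority 2, burst=3, C=6
  Priority 3, burst=7, C=13
Average turnaround = 22/3 = 7.3333

7.3333


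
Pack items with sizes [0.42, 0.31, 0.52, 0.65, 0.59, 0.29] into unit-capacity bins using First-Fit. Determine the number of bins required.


Place items sequentially using First-Fit:
  Item 0.42 -> new Bin 1
  Item 0.31 -> Bin 1 (now 0.73)
  Item 0.52 -> new Bin 2
  Item 0.65 -> new Bin 3
  Item 0.59 -> new Bin 4
  Item 0.29 -> Bin 2 (now 0.81)
Total bins used = 4

4


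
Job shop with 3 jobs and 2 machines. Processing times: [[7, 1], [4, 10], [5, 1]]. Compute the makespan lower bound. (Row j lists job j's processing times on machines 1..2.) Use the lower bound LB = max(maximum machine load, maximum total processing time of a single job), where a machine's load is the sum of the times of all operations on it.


Machine loads:
  Machine 1: 7 + 4 + 5 = 16
  Machine 2: 1 + 10 + 1 = 12
Max machine load = 16
Job totals:
  Job 1: 8
  Job 2: 14
  Job 3: 6
Max job total = 14
Lower bound = max(16, 14) = 16

16


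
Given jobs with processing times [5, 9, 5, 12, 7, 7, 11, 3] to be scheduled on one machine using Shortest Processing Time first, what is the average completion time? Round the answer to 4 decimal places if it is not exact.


Sort jobs by processing time (SPT order): [3, 5, 5, 7, 7, 9, 11, 12]
Compute completion times sequentially:
  Job 1: processing = 3, completes at 3
  Job 2: processing = 5, completes at 8
  Job 3: processing = 5, completes at 13
  Job 4: processing = 7, completes at 20
  Job 5: processing = 7, completes at 27
  Job 6: processing = 9, completes at 36
  Job 7: processing = 11, completes at 47
  Job 8: processing = 12, completes at 59
Sum of completion times = 213
Average completion time = 213/8 = 26.625

26.625


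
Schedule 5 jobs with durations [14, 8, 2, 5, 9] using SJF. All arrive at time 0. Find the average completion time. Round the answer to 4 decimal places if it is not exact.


SJF order (ascending): [2, 5, 8, 9, 14]
Completion times:
  Job 1: burst=2, C=2
  Job 2: burst=5, C=7
  Job 3: burst=8, C=15
  Job 4: burst=9, C=24
  Job 5: burst=14, C=38
Average completion = 86/5 = 17.2

17.2


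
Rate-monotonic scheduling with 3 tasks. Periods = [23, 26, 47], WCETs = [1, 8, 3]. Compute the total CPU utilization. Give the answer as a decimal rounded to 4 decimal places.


Compute individual utilizations (exact fractions):
  Task 1: C/T = 1/23 (approx. 0.0435)
  Task 2: C/T = 8/26 = 4/13 (approx. 0.3077)
  Task 3: C/T = 3/47 (approx. 0.0638)
Total utilization U = 1/23 + 4/13 + 3/47 = 5832/14053
Rounded to 4 decimal places: U = 0.4150
RM (Liu & Layland) bound for 3 tasks = 0.779763; compare with U = 5832/14053 (approx. 0.415000)
U <= bound, so schedulable by RM sufficient condition.

0.4150


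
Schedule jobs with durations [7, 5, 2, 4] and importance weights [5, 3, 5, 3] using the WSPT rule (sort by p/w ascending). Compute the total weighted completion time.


Compute p/w ratios and sort ascending (WSPT): [(2, 5), (4, 3), (7, 5), (5, 3)]
Compute weighted completion times:
  Job (p=2,w=5): C=2, w*C=5*2=10
  Job (p=4,w=3): C=6, w*C=3*6=18
  Job (p=7,w=5): C=13, w*C=5*13=65
  Job (p=5,w=3): C=18, w*C=3*18=54
Total weighted completion time = 147

147


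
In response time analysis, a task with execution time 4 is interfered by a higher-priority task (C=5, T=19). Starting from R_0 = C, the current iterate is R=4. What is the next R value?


R_next = C + ceil(R_prev / T_hp) * C_hp
ceil(4 / 19) = ceil(0.2105) = 1
Interference = 1 * 5 = 5
R_next = 4 + 5 = 9

9


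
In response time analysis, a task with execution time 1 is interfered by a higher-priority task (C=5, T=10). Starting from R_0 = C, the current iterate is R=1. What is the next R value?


R_next = C + ceil(R_prev / T_hp) * C_hp
ceil(1 / 10) = ceil(0.1) = 1
Interference = 1 * 5 = 5
R_next = 1 + 5 = 6

6


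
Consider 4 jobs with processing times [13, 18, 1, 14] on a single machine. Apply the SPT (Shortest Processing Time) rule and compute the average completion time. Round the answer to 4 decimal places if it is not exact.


Sort jobs by processing time (SPT order): [1, 13, 14, 18]
Compute completion times sequentially:
  Job 1: processing = 1, completes at 1
  Job 2: processing = 13, completes at 14
  Job 3: processing = 14, completes at 28
  Job 4: processing = 18, completes at 46
Sum of completion times = 89
Average completion time = 89/4 = 22.25

22.25


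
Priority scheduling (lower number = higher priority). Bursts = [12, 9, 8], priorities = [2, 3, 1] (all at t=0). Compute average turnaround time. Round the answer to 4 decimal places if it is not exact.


Sort by priority (ascending = highest first):
Order: [(1, 8), (2, 12), (3, 9)]
Completion times:
  Priority 1, burst=8, C=8
  Priority 2, burst=12, C=20
  Priority 3, burst=9, C=29
Average turnaround = 57/3 = 19.0

19.0


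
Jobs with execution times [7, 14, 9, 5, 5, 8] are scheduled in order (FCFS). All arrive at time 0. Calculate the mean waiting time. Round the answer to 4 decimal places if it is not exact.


FCFS order (as given): [7, 14, 9, 5, 5, 8]
Waiting times:
  Job 1: wait = 0
  Job 2: wait = 7
  Job 3: wait = 21
  Job 4: wait = 30
  Job 5: wait = 35
  Job 6: wait = 40
Sum of waiting times = 133
Average waiting time = 133/6 = 22.1667

22.1667


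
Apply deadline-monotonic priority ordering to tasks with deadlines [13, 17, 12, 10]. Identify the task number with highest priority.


Sort tasks by relative deadline (ascending):
  Task 4: deadline = 10
  Task 3: deadline = 12
  Task 1: deadline = 13
  Task 2: deadline = 17
Priority order (highest first): [4, 3, 1, 2]
Highest priority task = 4

4


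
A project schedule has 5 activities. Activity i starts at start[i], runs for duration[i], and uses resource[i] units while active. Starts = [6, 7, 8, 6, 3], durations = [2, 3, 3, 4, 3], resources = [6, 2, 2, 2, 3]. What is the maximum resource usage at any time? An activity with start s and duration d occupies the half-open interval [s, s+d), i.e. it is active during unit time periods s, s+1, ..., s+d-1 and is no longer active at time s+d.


Each activity i is active on [start_i, start_i + duration_i).
Compute total resource usage per time slot:
  t=0: active resources = [], total = 0
  t=1: active resources = [], total = 0
  t=2: active resources = [], total = 0
  t=3: active resources = [3], total = 3
  t=4: active resources = [3], total = 3
  t=5: active resources = [3], total = 3
  t=6: active resources = [6, 2], total = 8
  t=7: active resources = [6, 2, 2], total = 10
  t=8: active resources = [2, 2, 2], total = 6
  t=9: active resources = [2, 2, 2], total = 6
  t=10: active resources = [2], total = 2
Peak resource demand = 10

10


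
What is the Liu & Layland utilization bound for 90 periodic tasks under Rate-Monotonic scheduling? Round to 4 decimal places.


Compute 2^(1/90) = 1.0077313692
Subtract 1: 1.0077313692 - 1 = 0.0077313692
Multiply by n: 90 * 0.0077313692 = 0.6958232280
Round to 4 dp: 0.6958

0.6958


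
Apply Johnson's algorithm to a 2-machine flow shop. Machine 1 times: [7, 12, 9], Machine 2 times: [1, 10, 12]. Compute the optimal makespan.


Apply Johnson's rule:
  Group 1 (a <= b): [(3, 9, 12)]
  Group 2 (a > b): [(2, 12, 10), (1, 7, 1)]
Optimal job order: [3, 2, 1]
Schedule:
  Job 3: M1 done at 9, M2 done at 21
  Job 2: M1 done at 21, M2 done at 31
  Job 1: M1 done at 28, M2 done at 32
Makespan = 32

32


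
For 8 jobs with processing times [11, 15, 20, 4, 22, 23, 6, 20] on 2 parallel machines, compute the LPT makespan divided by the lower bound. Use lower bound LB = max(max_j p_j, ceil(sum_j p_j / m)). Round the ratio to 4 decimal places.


LPT order: [23, 22, 20, 20, 15, 11, 6, 4]
Machine loads after assignment: [60, 61]
LPT makespan = 61
Lower bound = max(max_job, ceil(total/2)) = max(23, 61) = 61
Ratio = 61 / 61 = 1.0

1.0


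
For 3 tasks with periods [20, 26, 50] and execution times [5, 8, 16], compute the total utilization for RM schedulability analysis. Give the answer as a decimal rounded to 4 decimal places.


Compute individual utilizations (exact fractions):
  Task 1: C/T = 5/20 = 1/4 (approx. 0.25)
  Task 2: C/T = 8/26 = 4/13 (approx. 0.3077)
  Task 3: C/T = 16/50 = 8/25 (approx. 0.32)
Total utilization U = 1/4 + 4/13 + 8/25 = 1141/1300
Rounded to 4 decimal places: U = 0.8777
RM (Liu & Layland) bound for 3 tasks = 0.779763; compare with U = 1141/1300 (approx. 0.877692)
bound < U <= 1, so the RM sufficient condition is not met (inconclusive; an exact test such as response-time analysis is needed).

0.8777


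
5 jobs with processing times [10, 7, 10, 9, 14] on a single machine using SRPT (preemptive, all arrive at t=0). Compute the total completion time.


Since all jobs arrive at t=0, SRPT equals SPT ordering.
SPT order: [7, 9, 10, 10, 14]
Completion times:
  Job 1: p=7, C=7
  Job 2: p=9, C=16
  Job 3: p=10, C=26
  Job 4: p=10, C=36
  Job 5: p=14, C=50
Total completion time = 7 + 16 + 26 + 36 + 50 = 135

135


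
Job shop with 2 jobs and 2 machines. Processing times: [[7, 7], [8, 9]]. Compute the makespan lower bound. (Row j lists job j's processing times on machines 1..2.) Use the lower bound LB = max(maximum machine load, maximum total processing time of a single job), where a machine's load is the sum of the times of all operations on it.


Machine loads:
  Machine 1: 7 + 8 = 15
  Machine 2: 7 + 9 = 16
Max machine load = 16
Job totals:
  Job 1: 14
  Job 2: 17
Max job total = 17
Lower bound = max(16, 17) = 17

17


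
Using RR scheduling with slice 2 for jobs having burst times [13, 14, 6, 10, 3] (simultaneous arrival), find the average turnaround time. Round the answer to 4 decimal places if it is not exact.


Time quantum = 2
Execution trace:
  J1 runs 2 units, time = 2
  J2 runs 2 units, time = 4
  J3 runs 2 units, time = 6
  J4 runs 2 units, time = 8
  J5 runs 2 units, time = 10
  J1 runs 2 units, time = 12
  J2 runs 2 units, time = 14
  J3 runs 2 units, time = 16
  J4 runs 2 units, time = 18
  J5 runs 1 units, time = 19
  J1 runs 2 units, time = 21
  J2 runs 2 units, time = 23
  J3 runs 2 units, time = 25
  J4 runs 2 units, time = 27
  J1 runs 2 units, time = 29
  J2 runs 2 units, time = 31
  J4 runs 2 units, time = 33
  J1 runs 2 units, time = 35
  J2 runs 2 units, time = 37
  J4 runs 2 units, time = 39
  J1 runs 2 units, time = 41
  J2 runs 2 units, time = 43
  J1 runs 1 units, time = 44
  J2 runs 2 units, time = 46
Finish times: [44, 46, 25, 39, 19]
Average turnaround = 173/5 = 34.6

34.6


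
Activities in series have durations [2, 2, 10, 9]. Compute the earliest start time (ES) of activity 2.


Activity 2 starts after activities 1 through 1 complete.
Predecessor durations: [2]
ES = 2 = 2

2


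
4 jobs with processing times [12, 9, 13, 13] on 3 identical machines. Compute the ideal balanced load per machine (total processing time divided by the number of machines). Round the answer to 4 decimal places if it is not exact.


Total processing time = 12 + 9 + 13 + 13 = 47
Number of machines = 3
Ideal balanced load = 47 / 3 = 15.6667

15.6667


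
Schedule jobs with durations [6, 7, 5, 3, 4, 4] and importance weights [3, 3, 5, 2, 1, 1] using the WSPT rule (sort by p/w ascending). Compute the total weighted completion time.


Compute p/w ratios and sort ascending (WSPT): [(5, 5), (3, 2), (6, 3), (7, 3), (4, 1), (4, 1)]
Compute weighted completion times:
  Job (p=5,w=5): C=5, w*C=5*5=25
  Job (p=3,w=2): C=8, w*C=2*8=16
  Job (p=6,w=3): C=14, w*C=3*14=42
  Job (p=7,w=3): C=21, w*C=3*21=63
  Job (p=4,w=1): C=25, w*C=1*25=25
  Job (p=4,w=1): C=29, w*C=1*29=29
Total weighted completion time = 200

200


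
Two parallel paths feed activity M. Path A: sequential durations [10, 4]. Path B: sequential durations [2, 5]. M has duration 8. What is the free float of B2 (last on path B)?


ES(B2) = sum of predecessors on chain B = 2
EF(B2) = ES + duration = 2 + 5 = 7
Successor of B2 is M. ES(M) = max(sum(A), sum(B)) = max(14, 7) = 14
Free float = ES(successor) - EF(current) = 14 - 7 = 7

7


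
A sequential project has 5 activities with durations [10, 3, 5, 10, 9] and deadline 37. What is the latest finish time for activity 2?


LF(activity 2) = deadline - sum of successor durations
Successors: activities 3 through 5 with durations [5, 10, 9]
Sum of successor durations = 24
LF = 37 - 24 = 13

13


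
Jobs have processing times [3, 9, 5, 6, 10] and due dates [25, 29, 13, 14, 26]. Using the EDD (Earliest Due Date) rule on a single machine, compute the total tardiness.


Sort by due date (EDD order): [(5, 13), (6, 14), (3, 25), (10, 26), (9, 29)]
Compute completion times and tardiness:
  Job 1: p=5, d=13, C=5, tardiness=max(0,5-13)=0
  Job 2: p=6, d=14, C=11, tardiness=max(0,11-14)=0
  Job 3: p=3, d=25, C=14, tardiness=max(0,14-25)=0
  Job 4: p=10, d=26, C=24, tardiness=max(0,24-26)=0
  Job 5: p=9, d=29, C=33, tardiness=max(0,33-29)=4
Total tardiness = 4

4


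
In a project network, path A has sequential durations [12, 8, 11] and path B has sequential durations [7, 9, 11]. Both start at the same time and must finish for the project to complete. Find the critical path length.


Path A total = 12 + 8 + 11 = 31
Path B total = 7 + 9 + 11 = 27
Critical path = longest path = max(31, 27) = 31

31


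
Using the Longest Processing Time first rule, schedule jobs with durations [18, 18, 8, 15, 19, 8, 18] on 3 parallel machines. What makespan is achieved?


Sort jobs in decreasing order (LPT): [19, 18, 18, 18, 15, 8, 8]
Assign each job to the least loaded machine:
  Machine 1: jobs [19, 8, 8], load = 35
  Machine 2: jobs [18, 18], load = 36
  Machine 3: jobs [18, 15], load = 33
Makespan = max load = 36

36


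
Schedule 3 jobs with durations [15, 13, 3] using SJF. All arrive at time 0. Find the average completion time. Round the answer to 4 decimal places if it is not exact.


SJF order (ascending): [3, 13, 15]
Completion times:
  Job 1: burst=3, C=3
  Job 2: burst=13, C=16
  Job 3: burst=15, C=31
Average completion = 50/3 = 16.6667

16.6667


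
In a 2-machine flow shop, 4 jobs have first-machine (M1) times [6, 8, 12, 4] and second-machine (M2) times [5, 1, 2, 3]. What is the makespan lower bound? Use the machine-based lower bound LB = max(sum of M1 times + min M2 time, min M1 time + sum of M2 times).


LB1 = sum(M1 times) + min(M2 times) = 30 + 1 = 31
LB2 = min(M1 times) + sum(M2 times) = 4 + 11 = 15
Lower bound = max(LB1, LB2) = max(31, 15) = 31

31


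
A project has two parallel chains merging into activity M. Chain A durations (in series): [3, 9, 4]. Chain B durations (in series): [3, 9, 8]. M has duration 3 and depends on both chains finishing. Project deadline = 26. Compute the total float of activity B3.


Forward pass: ES(B3) = sum of predecessors on chain B = 12
EF = ES + duration = 12 + 8 = 20
Backward pass: LF(M) = deadline = 26; LS(M) = 26 - 3 = 23
LF(B3) = LS(M) - sum(successors on chain B) = 23 - 0 = 23
LS = LF - duration = 23 - 8 = 15
Total float = LS - ES = 15 - 12 = 3

3


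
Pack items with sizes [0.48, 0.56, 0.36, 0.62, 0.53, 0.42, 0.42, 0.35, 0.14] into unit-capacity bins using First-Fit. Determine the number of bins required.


Place items sequentially using First-Fit:
  Item 0.48 -> new Bin 1
  Item 0.56 -> new Bin 2
  Item 0.36 -> Bin 1 (now 0.84)
  Item 0.62 -> new Bin 3
  Item 0.53 -> new Bin 4
  Item 0.42 -> Bin 2 (now 0.98)
  Item 0.42 -> Bin 4 (now 0.95)
  Item 0.35 -> Bin 3 (now 0.97)
  Item 0.14 -> Bin 1 (now 0.98)
Total bins used = 4

4


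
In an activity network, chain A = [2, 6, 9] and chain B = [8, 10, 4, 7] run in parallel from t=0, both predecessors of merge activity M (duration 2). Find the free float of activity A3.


ES(A3) = sum of predecessors on chain A = 8
EF(A3) = ES + duration = 8 + 9 = 17
Successor of A3 is M. ES(M) = max(sum(A), sum(B)) = max(17, 29) = 29
Free float = ES(successor) - EF(current) = 29 - 17 = 12

12


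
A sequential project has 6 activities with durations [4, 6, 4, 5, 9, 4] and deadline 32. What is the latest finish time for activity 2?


LF(activity 2) = deadline - sum of successor durations
Successors: activities 3 through 6 with durations [4, 5, 9, 4]
Sum of successor durations = 22
LF = 32 - 22 = 10

10


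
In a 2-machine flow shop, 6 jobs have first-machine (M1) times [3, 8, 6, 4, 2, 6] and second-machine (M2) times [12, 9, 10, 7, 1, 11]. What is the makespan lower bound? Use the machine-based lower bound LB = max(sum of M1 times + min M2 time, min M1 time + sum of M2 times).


LB1 = sum(M1 times) + min(M2 times) = 29 + 1 = 30
LB2 = min(M1 times) + sum(M2 times) = 2 + 50 = 52
Lower bound = max(LB1, LB2) = max(30, 52) = 52

52


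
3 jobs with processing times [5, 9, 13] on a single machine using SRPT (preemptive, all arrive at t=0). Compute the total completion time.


Since all jobs arrive at t=0, SRPT equals SPT ordering.
SPT order: [5, 9, 13]
Completion times:
  Job 1: p=5, C=5
  Job 2: p=9, C=14
  Job 3: p=13, C=27
Total completion time = 5 + 14 + 27 = 46

46


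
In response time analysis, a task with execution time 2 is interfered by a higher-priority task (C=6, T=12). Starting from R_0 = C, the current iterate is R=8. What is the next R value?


R_next = C + ceil(R_prev / T_hp) * C_hp
ceil(8 / 12) = ceil(0.6667) = 1
Interference = 1 * 6 = 6
R_next = 2 + 6 = 8
R_next = R_prev, so the iteration has converged (response time = 8).

8


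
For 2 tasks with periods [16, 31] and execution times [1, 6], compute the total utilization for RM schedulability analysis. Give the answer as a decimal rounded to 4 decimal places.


Compute individual utilizations (exact fractions):
  Task 1: C/T = 1/16 (approx. 0.0625)
  Task 2: C/T = 6/31 (approx. 0.1935)
Total utilization U = 1/16 + 6/31 = 127/496
Rounded to 4 decimal places: U = 0.2560
RM (Liu & Layland) bound for 2 tasks = 0.828427; compare with U = 127/496 (approx. 0.256048)
U <= bound, so schedulable by RM sufficient condition.

0.2560


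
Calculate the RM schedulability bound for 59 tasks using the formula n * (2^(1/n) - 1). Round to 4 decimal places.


Compute 2^(1/59) = 1.0118175391
Subtract 1: 1.0118175391 - 1 = 0.0118175391
Multiply by n: 59 * 0.0118175391 = 0.6972348069
Round to 4 dp: 0.6972

0.6972


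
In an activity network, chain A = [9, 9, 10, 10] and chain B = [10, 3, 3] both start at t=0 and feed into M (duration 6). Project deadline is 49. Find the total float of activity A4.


Forward pass: ES(A4) = sum of predecessors on chain A = 28
EF = ES + duration = 28 + 10 = 38
Backward pass: LF(M) = deadline = 49; LS(M) = 49 - 6 = 43
LF(A4) = LS(M) - sum(successors on chain A) = 43 - 0 = 43
LS = LF - duration = 43 - 10 = 33
Total float = LS - ES = 33 - 28 = 5

5


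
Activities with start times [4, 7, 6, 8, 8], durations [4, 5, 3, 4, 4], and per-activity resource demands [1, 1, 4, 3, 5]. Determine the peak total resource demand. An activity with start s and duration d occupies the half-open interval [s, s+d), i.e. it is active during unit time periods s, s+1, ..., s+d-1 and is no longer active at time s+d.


Each activity i is active on [start_i, start_i + duration_i).
Compute total resource usage per time slot:
  t=0: active resources = [], total = 0
  t=1: active resources = [], total = 0
  t=2: active resources = [], total = 0
  t=3: active resources = [], total = 0
  t=4: active resources = [1], total = 1
  t=5: active resources = [1], total = 1
  t=6: active resources = [1, 4], total = 5
  t=7: active resources = [1, 1, 4], total = 6
  t=8: active resources = [1, 4, 3, 5], total = 13
  t=9: active resources = [1, 3, 5], total = 9
  t=10: active resources = [1, 3, 5], total = 9
  t=11: active resources = [1, 3, 5], total = 9
Peak resource demand = 13

13


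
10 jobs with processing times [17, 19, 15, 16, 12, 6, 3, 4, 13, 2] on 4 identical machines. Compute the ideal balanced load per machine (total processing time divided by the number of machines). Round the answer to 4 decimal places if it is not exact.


Total processing time = 17 + 19 + 15 + 16 + 12 + 6 + 3 + 4 + 13 + 2 = 107
Number of machines = 4
Ideal balanced load = 107 / 4 = 26.75

26.75


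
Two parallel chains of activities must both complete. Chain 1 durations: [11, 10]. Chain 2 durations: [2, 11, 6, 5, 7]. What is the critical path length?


Path A total = 11 + 10 = 21
Path B total = 2 + 11 + 6 + 5 + 7 = 31
Critical path = longest path = max(21, 31) = 31

31


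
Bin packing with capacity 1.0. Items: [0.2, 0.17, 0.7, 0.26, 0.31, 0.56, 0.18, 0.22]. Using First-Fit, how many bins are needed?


Place items sequentially using First-Fit:
  Item 0.2 -> new Bin 1
  Item 0.17 -> Bin 1 (now 0.37)
  Item 0.7 -> new Bin 2
  Item 0.26 -> Bin 1 (now 0.63)
  Item 0.31 -> Bin 1 (now 0.94)
  Item 0.56 -> new Bin 3
  Item 0.18 -> Bin 2 (now 0.88)
  Item 0.22 -> Bin 3 (now 0.78)
Total bins used = 3

3


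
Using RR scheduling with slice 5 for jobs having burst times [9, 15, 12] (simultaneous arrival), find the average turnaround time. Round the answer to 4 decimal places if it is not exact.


Time quantum = 5
Execution trace:
  J1 runs 5 units, time = 5
  J2 runs 5 units, time = 10
  J3 runs 5 units, time = 15
  J1 runs 4 units, time = 19
  J2 runs 5 units, time = 24
  J3 runs 5 units, time = 29
  J2 runs 5 units, time = 34
  J3 runs 2 units, time = 36
Finish times: [19, 34, 36]
Average turnaround = 89/3 = 29.6667

29.6667


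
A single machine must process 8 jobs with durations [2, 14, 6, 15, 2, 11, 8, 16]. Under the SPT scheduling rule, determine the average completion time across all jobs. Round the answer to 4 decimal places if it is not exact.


Sort jobs by processing time (SPT order): [2, 2, 6, 8, 11, 14, 15, 16]
Compute completion times sequentially:
  Job 1: processing = 2, completes at 2
  Job 2: processing = 2, completes at 4
  Job 3: processing = 6, completes at 10
  Job 4: processing = 8, completes at 18
  Job 5: processing = 11, completes at 29
  Job 6: processing = 14, completes at 43
  Job 7: processing = 15, completes at 58
  Job 8: processing = 16, completes at 74
Sum of completion times = 238
Average completion time = 238/8 = 29.75

29.75


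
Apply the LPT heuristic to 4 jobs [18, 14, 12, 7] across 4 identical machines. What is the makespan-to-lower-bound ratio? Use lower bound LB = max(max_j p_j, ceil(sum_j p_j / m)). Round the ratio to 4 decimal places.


LPT order: [18, 14, 12, 7]
Machine loads after assignment: [18, 14, 12, 7]
LPT makespan = 18
Lower bound = max(max_job, ceil(total/4)) = max(18, 13) = 18
Ratio = 18 / 18 = 1.0

1.0


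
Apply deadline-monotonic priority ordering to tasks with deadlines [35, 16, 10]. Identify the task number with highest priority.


Sort tasks by relative deadline (ascending):
  Task 3: deadline = 10
  Task 2: deadline = 16
  Task 1: deadline = 35
Priority order (highest first): [3, 2, 1]
Highest priority task = 3

3


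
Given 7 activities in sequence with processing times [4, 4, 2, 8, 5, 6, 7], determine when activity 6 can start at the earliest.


Activity 6 starts after activities 1 through 5 complete.
Predecessor durations: [4, 4, 2, 8, 5]
ES = 4 + 4 + 2 + 8 + 5 = 23

23


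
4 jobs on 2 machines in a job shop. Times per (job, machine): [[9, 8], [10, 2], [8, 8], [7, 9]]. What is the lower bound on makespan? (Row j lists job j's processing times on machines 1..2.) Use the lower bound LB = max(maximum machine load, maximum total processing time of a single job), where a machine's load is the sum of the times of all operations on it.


Machine loads:
  Machine 1: 9 + 10 + 8 + 7 = 34
  Machine 2: 8 + 2 + 8 + 9 = 27
Max machine load = 34
Job totals:
  Job 1: 17
  Job 2: 12
  Job 3: 16
  Job 4: 16
Max job total = 17
Lower bound = max(34, 17) = 34

34


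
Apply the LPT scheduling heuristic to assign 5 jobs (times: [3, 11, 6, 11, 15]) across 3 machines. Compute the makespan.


Sort jobs in decreasing order (LPT): [15, 11, 11, 6, 3]
Assign each job to the least loaded machine:
  Machine 1: jobs [15], load = 15
  Machine 2: jobs [11, 6], load = 17
  Machine 3: jobs [11, 3], load = 14
Makespan = max load = 17

17


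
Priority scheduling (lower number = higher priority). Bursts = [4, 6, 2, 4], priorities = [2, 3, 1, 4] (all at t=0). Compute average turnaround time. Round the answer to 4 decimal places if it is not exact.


Sort by priority (ascending = highest first):
Order: [(1, 2), (2, 4), (3, 6), (4, 4)]
Completion times:
  Priority 1, burst=2, C=2
  Priority 2, burst=4, C=6
  Priority 3, burst=6, C=12
  Priority 4, burst=4, C=16
Average turnaround = 36/4 = 9.0

9.0


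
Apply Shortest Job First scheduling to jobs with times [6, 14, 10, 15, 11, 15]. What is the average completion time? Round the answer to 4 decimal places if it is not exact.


SJF order (ascending): [6, 10, 11, 14, 15, 15]
Completion times:
  Job 1: burst=6, C=6
  Job 2: burst=10, C=16
  Job 3: burst=11, C=27
  Job 4: burst=14, C=41
  Job 5: burst=15, C=56
  Job 6: burst=15, C=71
Average completion = 217/6 = 36.1667

36.1667


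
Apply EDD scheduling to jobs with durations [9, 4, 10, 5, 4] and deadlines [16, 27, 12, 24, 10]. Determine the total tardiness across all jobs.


Sort by due date (EDD order): [(4, 10), (10, 12), (9, 16), (5, 24), (4, 27)]
Compute completion times and tardiness:
  Job 1: p=4, d=10, C=4, tardiness=max(0,4-10)=0
  Job 2: p=10, d=12, C=14, tardiness=max(0,14-12)=2
  Job 3: p=9, d=16, C=23, tardiness=max(0,23-16)=7
  Job 4: p=5, d=24, C=28, tardiness=max(0,28-24)=4
  Job 5: p=4, d=27, C=32, tardiness=max(0,32-27)=5
Total tardiness = 18

18


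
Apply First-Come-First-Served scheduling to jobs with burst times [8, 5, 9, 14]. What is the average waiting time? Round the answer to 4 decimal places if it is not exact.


FCFS order (as given): [8, 5, 9, 14]
Waiting times:
  Job 1: wait = 0
  Job 2: wait = 8
  Job 3: wait = 13
  Job 4: wait = 22
Sum of waiting times = 43
Average waiting time = 43/4 = 10.75

10.75


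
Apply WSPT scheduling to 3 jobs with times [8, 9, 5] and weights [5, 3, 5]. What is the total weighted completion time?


Compute p/w ratios and sort ascending (WSPT): [(5, 5), (8, 5), (9, 3)]
Compute weighted completion times:
  Job (p=5,w=5): C=5, w*C=5*5=25
  Job (p=8,w=5): C=13, w*C=5*13=65
  Job (p=9,w=3): C=22, w*C=3*22=66
Total weighted completion time = 156

156


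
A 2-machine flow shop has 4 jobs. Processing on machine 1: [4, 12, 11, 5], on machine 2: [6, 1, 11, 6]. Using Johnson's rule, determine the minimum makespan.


Apply Johnson's rule:
  Group 1 (a <= b): [(1, 4, 6), (4, 5, 6), (3, 11, 11)]
  Group 2 (a > b): [(2, 12, 1)]
Optimal job order: [1, 4, 3, 2]
Schedule:
  Job 1: M1 done at 4, M2 done at 10
  Job 4: M1 done at 9, M2 done at 16
  Job 3: M1 done at 20, M2 done at 31
  Job 2: M1 done at 32, M2 done at 33
Makespan = 33

33
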